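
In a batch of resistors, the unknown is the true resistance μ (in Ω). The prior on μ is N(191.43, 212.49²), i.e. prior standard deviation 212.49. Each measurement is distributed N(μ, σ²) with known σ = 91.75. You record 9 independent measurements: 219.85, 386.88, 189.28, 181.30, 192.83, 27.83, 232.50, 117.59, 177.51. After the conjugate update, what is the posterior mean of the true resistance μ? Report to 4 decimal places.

191.7239

For Normal data with known variance σ², a Normal(μ₀, σ₀²) prior on μ is conjugate. Posterior precision = 1/σ₀² + n/σ²; posterior mean is the precision-weighted average of μ₀ and x̄.
Σxᵢ = 219.85 + 386.88 + 189.28 + 181.30 + 192.83 + 27.83 + 232.50 + 117.59 + 177.51 = 1725.57, so n·x̄ = 1725.57.
σ₀² = 212.49² = 45152.0001, σ² = 91.75² = 8418.0625; σ² + n·σ₀² = 8418.0625 + 9·45152.0001 = 414786.0634.
Posterior mean = (μ₀/σ₀² + n·x̄/σ²)/(1/σ₀² + n/σ²) = (σ²·μ₀ + σ₀²·n·x̄)/(σ² + n·σ₀²) = (8418.0625·191.43 + 45152.0001·1725.57)/414786.0634 = 79524406.516932/414786.0634 = 191.7239.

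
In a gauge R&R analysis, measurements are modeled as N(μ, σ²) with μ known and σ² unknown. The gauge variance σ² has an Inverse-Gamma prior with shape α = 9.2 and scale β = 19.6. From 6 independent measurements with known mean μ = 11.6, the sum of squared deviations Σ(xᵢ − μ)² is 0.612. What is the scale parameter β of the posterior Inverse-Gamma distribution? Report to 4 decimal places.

19.9060

With known mean μ and an Inverse-Gamma(α, β) prior on σ², the Normal likelihood is conjugate: posterior is Inv-Gamma(α + n/2, β + Σ(xᵢ−μ)²/2).
Posterior: Inv-Gamma(9.2 + 6/2, 19.6 + 0.612/2) = Inv-Gamma(12.20, 19.9060).
Posterior β = 19.9060.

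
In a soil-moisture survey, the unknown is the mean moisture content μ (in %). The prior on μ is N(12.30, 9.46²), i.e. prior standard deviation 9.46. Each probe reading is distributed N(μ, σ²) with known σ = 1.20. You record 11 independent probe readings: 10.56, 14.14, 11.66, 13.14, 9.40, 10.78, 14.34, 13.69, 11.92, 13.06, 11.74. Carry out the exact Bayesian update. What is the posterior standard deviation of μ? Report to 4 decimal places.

0.3615

For Normal data with known variance σ², a Normal(μ₀, σ₀²) prior on μ is conjugate. Posterior precision = 1/σ₀² + n/σ²; posterior mean is the precision-weighted average of μ₀ and x̄.
σ₀² = 9.46² = 89.4916, σ² = 1.20² = 1.44; σ² + n·σ₀² = 1.44 + 11·89.4916 = 985.8476.
Posterior precision = 1/σ₀² + n/σ² = 1/89.4916 + 11/1.44 = (σ² + n·σ₀²)/(σ₀²σ²) = 985.8476/(89.4916·1.44); posterior variance σₙ² = σ₀²σ²/(σ² + n·σ₀²) = 89.4916·1.44/985.8476 = 0.130718.
Posterior SD = √σₙ² = √(89.4916·1.44/985.8476) = 0.3615.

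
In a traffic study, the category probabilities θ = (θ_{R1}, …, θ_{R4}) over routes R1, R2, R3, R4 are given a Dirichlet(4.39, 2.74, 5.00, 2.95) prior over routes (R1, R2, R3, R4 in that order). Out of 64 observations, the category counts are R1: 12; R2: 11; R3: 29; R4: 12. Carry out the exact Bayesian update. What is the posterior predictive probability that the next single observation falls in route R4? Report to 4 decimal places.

0.1890

The Dirichlet prior is conjugate to the Multinomial likelihood: each posterior αⱼ = prior αⱼ + observed count nⱼ.
Posterior concentration: (16.39, 13.74, 34.00, 14.95), total = 79.08.
P(next = R4 | data) = α_{R4}/Σα = 0.1890.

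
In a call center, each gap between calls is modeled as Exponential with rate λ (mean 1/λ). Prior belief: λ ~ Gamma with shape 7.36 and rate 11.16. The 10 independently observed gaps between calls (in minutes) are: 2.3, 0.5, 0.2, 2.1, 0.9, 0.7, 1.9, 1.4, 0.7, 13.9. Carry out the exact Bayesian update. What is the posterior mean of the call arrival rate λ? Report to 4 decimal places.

With a Gamma(shape α, rate β) prior on the exponential rate λ, the posterior after n observations with total T = Σxᵢ is Gamma(α+n, β+T).
Sum of observations T = 24.6 minutes; n = 10.
Posterior: Gamma(7.36+10, 11.16+24.6) = Gamma(17.36, 35.76).
Posterior mean of λ = α/β = 17.36/35.76 = 0.4855.

0.4855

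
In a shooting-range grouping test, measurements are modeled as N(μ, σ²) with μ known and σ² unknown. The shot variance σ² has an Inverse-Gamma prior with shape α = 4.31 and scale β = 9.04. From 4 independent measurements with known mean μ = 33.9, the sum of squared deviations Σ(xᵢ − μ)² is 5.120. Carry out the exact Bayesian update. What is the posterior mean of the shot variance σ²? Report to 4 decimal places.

2.1846

With known mean μ and an Inverse-Gamma(α, β) prior on σ², the Normal likelihood is conjugate: posterior is Inv-Gamma(α + n/2, β + Σ(xᵢ−μ)²/2).
Posterior: Inv-Gamma(4.31 + 4/2, 9.04 + 5.120/2) = Inv-Gamma(6.31, 11.6000).
E[σ²|data] = β/(α−1) = 11.6000/5.31 = 2.1846.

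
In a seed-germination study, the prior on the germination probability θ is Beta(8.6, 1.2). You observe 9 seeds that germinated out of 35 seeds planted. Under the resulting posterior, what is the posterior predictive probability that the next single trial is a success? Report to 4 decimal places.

0.3929

The Beta prior is conjugate to a Binomial/Bernoulli likelihood; the update adds successes to α and failures to β.
Posterior: Beta(α+k, β+n−k) = Beta(8.6+9, 1.2+26) = Beta(17.6, 27.2).
For a single future Bernoulli trial, P(success | data) = α/(α+β) = 0.3929.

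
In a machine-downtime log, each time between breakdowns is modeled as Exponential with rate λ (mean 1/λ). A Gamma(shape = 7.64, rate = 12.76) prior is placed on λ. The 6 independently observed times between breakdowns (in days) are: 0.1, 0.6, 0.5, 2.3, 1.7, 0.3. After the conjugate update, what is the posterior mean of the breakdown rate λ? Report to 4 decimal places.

0.7470

With a Gamma(shape α, rate β) prior on the exponential rate λ, the posterior after n observations with total T = Σxᵢ is Gamma(α+n, β+T).
Sum of observations T = 5.5 days; n = 6.
Posterior: Gamma(7.64+6, 12.76+5.5) = Gamma(13.64, 18.26).
Posterior mean of λ = α/β = 13.64/18.26 = 0.7470.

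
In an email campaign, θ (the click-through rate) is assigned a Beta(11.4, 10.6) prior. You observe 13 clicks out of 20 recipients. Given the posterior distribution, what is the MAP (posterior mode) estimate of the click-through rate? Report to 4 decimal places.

The Beta prior is conjugate to a Binomial/Bernoulli likelihood; the update adds successes to α and failures to β.
Posterior: Beta(α+k, β+n−k) = Beta(11.4+13, 10.6+7) = Beta(24.4, 17.6).
Mode of Beta(a,b) for a,b>1 is (a−1)/(a+b−2) = 23.4/40.0 = 0.5850.

0.5850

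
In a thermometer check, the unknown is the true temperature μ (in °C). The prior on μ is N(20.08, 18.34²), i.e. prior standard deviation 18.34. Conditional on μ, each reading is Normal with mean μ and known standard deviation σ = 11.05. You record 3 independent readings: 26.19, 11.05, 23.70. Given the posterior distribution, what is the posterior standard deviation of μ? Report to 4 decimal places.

For Normal data with known variance σ², a Normal(μ₀, σ₀²) prior on μ is conjugate. Posterior precision = 1/σ₀² + n/σ²; posterior mean is the precision-weighted average of μ₀ and x̄.
σ₀² = 18.34² = 336.3556, σ² = 11.05² = 122.1025; σ² + n·σ₀² = 122.1025 + 3·336.3556 = 1131.1693.
Posterior precision = 1/σ₀² + n/σ² = 1/336.3556 + 3/122.1025 = (σ² + n·σ₀²)/(σ₀²σ²) = 1131.1693/(336.3556·122.1025); posterior variance σₙ² = σ₀²σ²/(σ² + n·σ₀²) = 336.3556·122.1025/1131.1693 = 36.307438.
Posterior SD = √σₙ² = √(336.3556·122.1025/1131.1693) = 6.0256.

6.0256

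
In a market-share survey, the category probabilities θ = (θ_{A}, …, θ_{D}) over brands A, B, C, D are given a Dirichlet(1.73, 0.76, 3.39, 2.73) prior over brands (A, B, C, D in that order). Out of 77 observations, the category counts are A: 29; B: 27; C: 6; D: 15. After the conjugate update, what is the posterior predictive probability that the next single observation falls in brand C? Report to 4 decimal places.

The Dirichlet prior is conjugate to the Multinomial likelihood: each posterior αⱼ = prior αⱼ + observed count nⱼ.
Posterior concentration: (30.73, 27.76, 9.39, 17.73), total = 85.61.
P(next = C | data) = α_{C}/Σα = 0.1097.

0.1097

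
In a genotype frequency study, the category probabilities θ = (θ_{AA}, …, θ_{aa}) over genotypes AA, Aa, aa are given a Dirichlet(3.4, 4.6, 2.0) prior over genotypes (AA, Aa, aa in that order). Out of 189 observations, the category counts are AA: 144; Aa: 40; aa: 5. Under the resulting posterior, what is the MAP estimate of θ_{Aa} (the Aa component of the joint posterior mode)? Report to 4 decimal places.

0.2224

The Dirichlet prior is conjugate to the Multinomial likelihood: each posterior αⱼ = prior αⱼ + observed count nⱼ.
Posterior concentration: (147.4, 44.6, 7.0), total = 199.0.
Joint mode component: (α_{Aa}−1)/(Σα−K) = 43.6/196.0 = 0.2224.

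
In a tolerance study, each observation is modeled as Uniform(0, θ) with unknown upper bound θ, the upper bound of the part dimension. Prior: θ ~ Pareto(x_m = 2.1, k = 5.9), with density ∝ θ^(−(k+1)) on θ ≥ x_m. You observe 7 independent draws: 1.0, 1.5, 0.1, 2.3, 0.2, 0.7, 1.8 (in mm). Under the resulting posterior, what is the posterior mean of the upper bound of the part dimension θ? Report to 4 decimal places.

2.4933

A Pareto(scale x_m, shape k) prior on the upper bound θ of Uniform(0, θ) is conjugate: posterior is Pareto(max(x_m, max xᵢ), k + n).
Sample maximum = 2.3; prior scale x_m = 2.1 → posterior scale = max = 2.3.
Posterior shape = 5.9 + 7 = 12.9.
E[θ|data] = k·x_m/(k−1) = 12.9·2.3/11.9 = 2.4933.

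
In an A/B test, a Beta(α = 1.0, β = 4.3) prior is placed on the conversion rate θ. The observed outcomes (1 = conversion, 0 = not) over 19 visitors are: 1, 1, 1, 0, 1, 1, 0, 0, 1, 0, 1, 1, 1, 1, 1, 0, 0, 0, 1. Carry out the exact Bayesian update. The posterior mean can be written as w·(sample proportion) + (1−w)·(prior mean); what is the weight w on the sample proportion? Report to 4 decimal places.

0.7819

The Beta prior is conjugate to a Binomial/Bernoulli likelihood; the update adds successes to α and failures to β.
Posterior mean = (α₀+k)/(α₀+β₀+n) = [n/(α₀+β₀+n)]·(k/n) + [(α₀+β₀)/(α₀+β₀+n)]·α₀/(α₀+β₀), so only n and the prior enter the weight.
The weight on the data is w = n/(α₀+β₀+n) = 19/(1.0+4.3+19) = 19/24.3 = 0.7819.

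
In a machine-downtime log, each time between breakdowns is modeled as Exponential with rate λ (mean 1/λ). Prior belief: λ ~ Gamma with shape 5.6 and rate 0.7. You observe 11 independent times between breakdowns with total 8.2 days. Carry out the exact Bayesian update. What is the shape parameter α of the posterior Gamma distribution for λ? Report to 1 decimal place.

With a Gamma(shape α, rate β) prior on the exponential rate λ, the posterior after n observations with total T = Σxᵢ is Gamma(α+n, β+T).
Posterior: Gamma(5.6+11, 0.7+8.2) = Gamma(16.6, 8.9).
Posterior α = 16.6.

16.6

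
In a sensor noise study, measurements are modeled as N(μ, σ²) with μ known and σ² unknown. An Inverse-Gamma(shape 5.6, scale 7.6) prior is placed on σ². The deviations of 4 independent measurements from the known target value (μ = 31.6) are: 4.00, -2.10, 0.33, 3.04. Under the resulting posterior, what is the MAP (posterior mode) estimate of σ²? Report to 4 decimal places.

With known mean μ and an Inverse-Gamma(α, β) prior on σ², the Normal likelihood is conjugate: posterior is Inv-Gamma(α + n/2, β + Σ(xᵢ−μ)²/2).
Σ(xᵢ−μ)² = (4.00)² + (-2.10)² + (0.33)² + (3.04)² = 29.7605.
Posterior: Inv-Gamma(5.6 + 4/2, 7.6 + 29.7605/2) = Inv-Gamma(7.60, 22.48025).
Mode = β/(α+1) = 22.48025/8.60 = 2.6140.

2.6140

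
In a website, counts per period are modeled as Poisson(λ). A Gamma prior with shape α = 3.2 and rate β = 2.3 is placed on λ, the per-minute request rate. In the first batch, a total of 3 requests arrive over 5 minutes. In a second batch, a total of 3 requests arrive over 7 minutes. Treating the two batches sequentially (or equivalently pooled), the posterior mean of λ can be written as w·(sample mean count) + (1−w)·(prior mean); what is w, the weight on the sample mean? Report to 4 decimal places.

0.8392

With a Gamma(shape α, rate β) prior, the Poisson likelihood is conjugate: the posterior is Gamma(α + ΣXᵢ, β + n).
Total number of minutes: n = 5 + 7 = 12.
Posterior mean = (α₀+S)/(β₀+n) = [n/(β₀+n)]·(S/n) + [β₀/(β₀+n)]·(α₀/β₀), so only n and β₀ enter the weight.
Weight on data w = n/(β₀+n) = 12/(2.3+12) = 12/14.3 = 0.8392.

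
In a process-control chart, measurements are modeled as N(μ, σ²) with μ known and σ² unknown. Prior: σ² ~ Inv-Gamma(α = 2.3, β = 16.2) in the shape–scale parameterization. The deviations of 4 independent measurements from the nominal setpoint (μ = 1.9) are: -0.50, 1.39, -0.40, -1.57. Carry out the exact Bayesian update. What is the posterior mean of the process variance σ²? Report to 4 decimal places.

5.6374

With known mean μ and an Inverse-Gamma(α, β) prior on σ², the Normal likelihood is conjugate: posterior is Inv-Gamma(α + n/2, β + Σ(xᵢ−μ)²/2).
Σ(xᵢ−μ)² = (-0.50)² + (1.39)² + (-0.40)² + (-1.57)² = 4.8070.
Posterior: Inv-Gamma(2.3 + 4/2, 16.2 + 4.8070/2) = Inv-Gamma(4.30, 18.60350).
E[σ²|data] = β/(α−1) = 18.60350/3.30 = 5.6374.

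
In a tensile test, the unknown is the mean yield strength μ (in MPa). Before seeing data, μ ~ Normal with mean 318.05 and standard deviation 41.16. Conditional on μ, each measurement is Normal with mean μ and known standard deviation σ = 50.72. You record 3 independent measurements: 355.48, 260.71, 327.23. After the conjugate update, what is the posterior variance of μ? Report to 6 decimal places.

For Normal data with known variance σ², a Normal(μ₀, σ₀²) prior on μ is conjugate. Posterior precision = 1/σ₀² + n/σ²; posterior mean is the precision-weighted average of μ₀ and x̄.
σ₀² = 41.16² = 1694.1456, σ² = 50.72² = 2572.5184; σ² + n·σ₀² = 2572.5184 + 3·1694.1456 = 7654.9552.
Posterior precision = 1/σ₀² + n/σ² = 1/1694.1456 + 3/2572.5184 = (σ² + n·σ₀²)/(σ₀²σ²) = 7654.9552/(1694.1456·2572.5184); posterior variance σₙ² = σ₀²σ²/(σ² + n·σ₀²) = 1694.1456·2572.5184/7654.9552 = 569.333277.

569.333277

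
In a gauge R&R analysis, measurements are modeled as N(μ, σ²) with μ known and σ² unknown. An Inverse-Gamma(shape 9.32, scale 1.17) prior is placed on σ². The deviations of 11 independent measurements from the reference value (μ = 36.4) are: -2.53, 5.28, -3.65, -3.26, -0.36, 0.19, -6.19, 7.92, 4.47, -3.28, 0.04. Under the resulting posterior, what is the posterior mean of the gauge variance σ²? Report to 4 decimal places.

6.9652

With known mean μ and an Inverse-Gamma(α, β) prior on σ², the Normal likelihood is conjugate: posterior is Inv-Gamma(α + n/2, β + Σ(xᵢ−μ)²/2).
Σ(xᵢ−μ)² = (-2.53)² + (5.28)² + (-3.65)² + (-3.26)² + (-0.36)² + (0.19)² + (-6.19)² + (7.92)² + (4.47)² + (-3.28)² + (0.04)² = 190.1785.
Posterior: Inv-Gamma(9.32 + 11/2, 1.17 + 190.1785/2) = Inv-Gamma(14.82, 96.25925).
E[σ²|data] = β/(α−1) = 96.25925/13.82 = 6.9652.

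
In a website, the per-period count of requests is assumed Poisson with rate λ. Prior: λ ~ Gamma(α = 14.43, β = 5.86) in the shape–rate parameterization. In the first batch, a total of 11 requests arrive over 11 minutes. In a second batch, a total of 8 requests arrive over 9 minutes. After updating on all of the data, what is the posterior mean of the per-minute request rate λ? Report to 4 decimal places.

1.2927

With a Gamma(shape α, rate β) prior, the Poisson likelihood is conjugate: the posterior is Gamma(α + ΣXᵢ, β + n).
After batch 1: Gamma(α+S, β+n) = Gamma(14.43+11, 5.86+11) = Gamma(25.43, 16.86).
After batch 2: Gamma(α+S, β+n) = Gamma(25.43+8, 16.86+9) = Gamma(33.43, 25.86).
Posterior mean = α/β = 33.43/25.86 = 1.2927.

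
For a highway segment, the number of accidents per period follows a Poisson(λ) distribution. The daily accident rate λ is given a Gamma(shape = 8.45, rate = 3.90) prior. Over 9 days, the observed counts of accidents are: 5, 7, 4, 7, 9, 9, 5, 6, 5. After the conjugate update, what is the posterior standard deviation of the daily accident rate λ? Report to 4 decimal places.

0.6271

With a Gamma(shape α, rate β) prior, the Poisson likelihood is conjugate: the posterior is Gamma(α + ΣXᵢ, β + n).
Sum of counts S = 57 over n = 9 days.
Posterior: Gamma(α+S, β+n) = Gamma(8.45+57, 3.90+9) = Gamma(65.45, 12.90).
SD = √α/β = √65.45/12.90 = 0.6271.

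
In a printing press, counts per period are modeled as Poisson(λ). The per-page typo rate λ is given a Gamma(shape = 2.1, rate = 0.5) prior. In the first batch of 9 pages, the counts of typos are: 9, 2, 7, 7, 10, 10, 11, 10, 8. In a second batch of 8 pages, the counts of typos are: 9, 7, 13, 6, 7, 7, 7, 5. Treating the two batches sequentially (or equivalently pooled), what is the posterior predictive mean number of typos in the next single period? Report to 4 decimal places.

With a Gamma(shape α, rate β) prior, the Poisson likelihood is conjugate: the posterior is Gamma(α + ΣXᵢ, β + n).
Batch 1: sum of counts S = 74 over n = 9 pages.
After batch 1: Gamma(α+S, β+n) = Gamma(2.1+74, 0.5+9) = Gamma(76.1, 9.5).
Batch 2: sum of counts S = 61 over n = 8 pages.
After batch 2: Gamma(α+S, β+n) = Gamma(76.1+61, 9.5+8) = Gamma(137.1, 17.5).
The predictive distribution for one future period is NegBinom with mean α/β = 7.8343.

7.8343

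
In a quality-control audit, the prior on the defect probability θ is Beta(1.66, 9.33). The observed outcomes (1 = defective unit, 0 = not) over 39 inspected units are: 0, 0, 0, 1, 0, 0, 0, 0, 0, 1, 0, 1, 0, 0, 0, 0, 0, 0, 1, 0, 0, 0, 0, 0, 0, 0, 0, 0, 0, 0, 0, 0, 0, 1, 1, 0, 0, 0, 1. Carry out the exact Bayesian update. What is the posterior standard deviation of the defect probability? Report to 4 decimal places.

0.0530

The Beta prior is conjugate to a Binomial/Bernoulli likelihood; the update adds successes to α and failures to β.
Posterior: Beta(α+k, β+n−k) = Beta(1.66+7, 9.33+32) = Beta(8.66, 41.33).
Var = αβ/((α+β)²(α+β+1)) = 8.66·41.33/(49.99²·50.99) = 0.00280887; SD = √0.00280887 = 0.0530.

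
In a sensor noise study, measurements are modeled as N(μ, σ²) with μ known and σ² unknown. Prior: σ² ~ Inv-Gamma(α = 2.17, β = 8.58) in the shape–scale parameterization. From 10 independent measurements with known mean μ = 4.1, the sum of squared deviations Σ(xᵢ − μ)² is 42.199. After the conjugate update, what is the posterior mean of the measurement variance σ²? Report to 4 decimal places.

With known mean μ and an Inverse-Gamma(α, β) prior on σ², the Normal likelihood is conjugate: posterior is Inv-Gamma(α + n/2, β + Σ(xᵢ−μ)²/2).
Posterior: Inv-Gamma(2.17 + 10/2, 8.58 + 42.199/2) = Inv-Gamma(7.17, 29.6795).
E[σ²|data] = β/(α−1) = 29.6795/6.17 = 4.8103.

4.8103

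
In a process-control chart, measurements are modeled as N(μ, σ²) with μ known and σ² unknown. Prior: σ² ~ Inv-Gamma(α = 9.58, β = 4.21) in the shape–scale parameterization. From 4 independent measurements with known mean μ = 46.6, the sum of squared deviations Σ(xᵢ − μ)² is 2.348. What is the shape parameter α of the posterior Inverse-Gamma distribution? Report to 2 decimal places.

11.58

With known mean μ and an Inverse-Gamma(α, β) prior on σ², the Normal likelihood is conjugate: posterior is Inv-Gamma(α + n/2, β + Σ(xᵢ−μ)²/2).
Posterior: Inv-Gamma(9.58 + 4/2, 4.21 + 2.348/2) = Inv-Gamma(11.58, 5.3840).
Posterior α = 11.58.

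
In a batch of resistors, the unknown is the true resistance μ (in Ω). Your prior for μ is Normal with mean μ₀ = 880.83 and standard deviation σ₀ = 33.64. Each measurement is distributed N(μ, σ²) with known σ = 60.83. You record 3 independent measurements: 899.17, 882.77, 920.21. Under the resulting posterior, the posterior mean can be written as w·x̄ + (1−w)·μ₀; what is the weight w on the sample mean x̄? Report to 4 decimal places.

0.4785

For Normal data with known variance σ², a Normal(μ₀, σ₀²) prior on μ is conjugate. Posterior precision = 1/σ₀² + n/σ²; posterior mean is the precision-weighted average of μ₀ and x̄.
σ₀² = 33.64² = 1131.6496, σ² = 60.83² = 3700.2889. Prior precision 1/σ₀² = 1/1131.6496; data precision n/σ² = 3/3700.2889.
w = (n/σ²)/(1/σ₀² + n/σ²) = n·σ₀²/(σ² + n·σ₀²) = 3·1131.6496/(3700.2889 + 3·1131.6496) = 3394.9488/7095.2377 = 0.4785.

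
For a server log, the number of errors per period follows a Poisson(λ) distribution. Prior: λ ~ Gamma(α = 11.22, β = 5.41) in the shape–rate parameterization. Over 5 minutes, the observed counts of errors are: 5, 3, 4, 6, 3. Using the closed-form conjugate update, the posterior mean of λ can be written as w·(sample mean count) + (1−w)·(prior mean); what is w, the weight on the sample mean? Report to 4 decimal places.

0.4803

With a Gamma(shape α, rate β) prior, the Poisson likelihood is conjugate: the posterior is Gamma(α + ΣXᵢ, β + n).
Posterior mean = (α₀+S)/(β₀+n) = [n/(β₀+n)]·(S/n) + [β₀/(β₀+n)]·(α₀/β₀), so only n and β₀ enter the weight.
Weight on data w = n/(β₀+n) = 5/(5.41+5) = 5/10.41 = 0.4803.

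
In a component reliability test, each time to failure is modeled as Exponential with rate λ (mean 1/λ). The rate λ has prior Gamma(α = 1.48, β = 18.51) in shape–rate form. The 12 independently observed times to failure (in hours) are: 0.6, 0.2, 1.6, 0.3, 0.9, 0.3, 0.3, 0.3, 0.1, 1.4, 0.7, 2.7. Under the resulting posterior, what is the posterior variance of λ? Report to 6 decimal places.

0.017305

With a Gamma(shape α, rate β) prior on the exponential rate λ, the posterior after n observations with total T = Σxᵢ is Gamma(α+n, β+T).
Sum of observations T = 9.4 hours; n = 12.
Posterior: Gamma(1.48+12, 18.51+9.4) = Gamma(13.48, 27.91).
Var = α/β² = 0.017305.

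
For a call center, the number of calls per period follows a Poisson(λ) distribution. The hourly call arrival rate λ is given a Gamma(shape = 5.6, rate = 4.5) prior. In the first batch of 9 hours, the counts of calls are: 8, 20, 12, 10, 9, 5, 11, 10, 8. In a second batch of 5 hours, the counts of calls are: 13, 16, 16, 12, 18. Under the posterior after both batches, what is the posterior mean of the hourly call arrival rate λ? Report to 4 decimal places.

With a Gamma(shape α, rate β) prior, the Poisson likelihood is conjugate: the posterior is Gamma(α + ΣXᵢ, β + n).
Batch 1: sum of counts S = 93 over n = 9 hours.
After batch 1: Gamma(α+S, β+n) = Gamma(5.6+93, 4.5+9) = Gamma(98.6, 13.5).
Batch 2: sum of counts S = 75 over n = 5 hours.
After batch 2: Gamma(α+S, β+n) = Gamma(98.6+75, 13.5+5) = Gamma(173.6, 18.5).
Posterior mean = α/β = 173.6/18.5 = 9.3838.

9.3838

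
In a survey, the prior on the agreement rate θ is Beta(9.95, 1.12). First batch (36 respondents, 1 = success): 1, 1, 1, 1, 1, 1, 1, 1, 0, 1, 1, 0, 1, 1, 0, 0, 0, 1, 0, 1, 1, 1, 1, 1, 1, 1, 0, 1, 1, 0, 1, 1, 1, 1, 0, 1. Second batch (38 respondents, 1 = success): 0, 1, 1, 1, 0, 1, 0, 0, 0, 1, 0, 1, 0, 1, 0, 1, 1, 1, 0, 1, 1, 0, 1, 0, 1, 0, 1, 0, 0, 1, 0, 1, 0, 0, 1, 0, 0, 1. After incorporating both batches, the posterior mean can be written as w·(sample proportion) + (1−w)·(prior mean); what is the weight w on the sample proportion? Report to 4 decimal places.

The Beta prior is conjugate to a Binomial/Bernoulli likelihood; the update adds successes to α and failures to β.
Total number of respondents: n = 36 + 38 = 74.
Posterior mean = (α₀+k)/(α₀+β₀+n) = [n/(α₀+β₀+n)]·(k/n) + [(α₀+β₀)/(α₀+β₀+n)]·α₀/(α₀+β₀), so only n and the prior enter the weight.
The weight on the data is w = n/(α₀+β₀+n) = 74/(9.95+1.12+74) = 74/85.07 = 0.8699.

0.8699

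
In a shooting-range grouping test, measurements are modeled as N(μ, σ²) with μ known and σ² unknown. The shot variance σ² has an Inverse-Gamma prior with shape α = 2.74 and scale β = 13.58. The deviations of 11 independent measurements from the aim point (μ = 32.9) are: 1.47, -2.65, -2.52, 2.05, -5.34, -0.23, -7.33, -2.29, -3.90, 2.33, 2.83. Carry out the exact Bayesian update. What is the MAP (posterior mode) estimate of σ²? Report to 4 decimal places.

With known mean μ and an Inverse-Gamma(α, β) prior on σ², the Normal likelihood is conjugate: posterior is Inv-Gamma(α + n/2, β + Σ(xᵢ−μ)²/2).
Σ(xᵢ−μ)² = (1.47)² + (-2.65)² + (-2.52)² + (2.05)² + (-5.34)² + (-0.23)² + (-7.33)² + (-2.29)² + (-3.90)² + (2.33)² + (2.83)² = 135.9256.
Posterior: Inv-Gamma(2.74 + 11/2, 13.58 + 135.9256/2) = Inv-Gamma(8.24, 81.54280).
Mode = β/(α+1) = 81.54280/9.24 = 8.8250.

8.8250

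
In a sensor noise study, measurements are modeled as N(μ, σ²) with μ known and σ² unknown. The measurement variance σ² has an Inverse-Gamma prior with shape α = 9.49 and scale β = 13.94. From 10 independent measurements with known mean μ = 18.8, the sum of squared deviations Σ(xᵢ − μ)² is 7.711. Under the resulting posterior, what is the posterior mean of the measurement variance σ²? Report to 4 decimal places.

With known mean μ and an Inverse-Gamma(α, β) prior on σ², the Normal likelihood is conjugate: posterior is Inv-Gamma(α + n/2, β + Σ(xᵢ−μ)²/2).
Posterior: Inv-Gamma(9.49 + 10/2, 13.94 + 7.711/2) = Inv-Gamma(14.49, 17.7955).
E[σ²|data] = β/(α−1) = 17.7955/13.49 = 1.3192.

1.3192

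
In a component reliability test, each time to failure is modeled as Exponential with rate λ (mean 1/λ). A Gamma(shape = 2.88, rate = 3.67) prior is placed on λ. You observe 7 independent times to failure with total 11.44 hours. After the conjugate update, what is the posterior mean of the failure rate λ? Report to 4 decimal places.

With a Gamma(shape α, rate β) prior on the exponential rate λ, the posterior after n observations with total T = Σxᵢ is Gamma(α+n, β+T).
Posterior: Gamma(2.88+7, 3.67+11.44) = Gamma(9.88, 15.11).
Posterior mean of λ = α/β = 9.88/15.11 = 0.6539.

0.6539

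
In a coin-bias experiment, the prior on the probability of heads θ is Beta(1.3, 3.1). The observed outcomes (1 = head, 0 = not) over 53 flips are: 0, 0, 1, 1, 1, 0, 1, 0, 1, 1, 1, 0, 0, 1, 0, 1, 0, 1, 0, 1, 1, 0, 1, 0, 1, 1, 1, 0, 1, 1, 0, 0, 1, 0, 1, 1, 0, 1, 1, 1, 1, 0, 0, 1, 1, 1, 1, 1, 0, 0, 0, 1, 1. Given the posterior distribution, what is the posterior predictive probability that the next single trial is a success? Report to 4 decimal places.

The Beta prior is conjugate to a Binomial/Bernoulli likelihood; the update adds successes to α and failures to β.
Posterior: Beta(α+k, β+n−k) = Beta(1.3+32, 3.1+21) = Beta(33.3, 24.1).
For a single future Bernoulli trial, P(success | data) = α/(α+β) = 0.5801.

0.5801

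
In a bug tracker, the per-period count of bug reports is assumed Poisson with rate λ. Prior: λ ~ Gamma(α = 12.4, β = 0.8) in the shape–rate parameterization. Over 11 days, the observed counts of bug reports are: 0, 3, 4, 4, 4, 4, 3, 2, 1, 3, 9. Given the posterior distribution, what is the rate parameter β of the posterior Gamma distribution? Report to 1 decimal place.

11.8

With a Gamma(shape α, rate β) prior, the Poisson likelihood is conjugate: the posterior is Gamma(α + ΣXᵢ, β + n).
Sum of counts S = 37 over n = 11 days.
Posterior: Gamma(α+S, β+n) = Gamma(12.4+37, 0.8+11) = Gamma(49.4, 11.8).
Posterior β = 11.8.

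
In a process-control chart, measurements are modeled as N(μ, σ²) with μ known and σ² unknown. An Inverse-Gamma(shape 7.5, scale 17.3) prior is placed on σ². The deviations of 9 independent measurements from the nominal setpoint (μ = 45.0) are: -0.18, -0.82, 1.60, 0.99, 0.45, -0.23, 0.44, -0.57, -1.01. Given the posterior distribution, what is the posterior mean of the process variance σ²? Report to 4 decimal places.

With known mean μ and an Inverse-Gamma(α, β) prior on σ², the Normal likelihood is conjugate: posterior is Inv-Gamma(α + n/2, β + Σ(xᵢ−μ)²/2).
Σ(xᵢ−μ)² = (-0.18)² + (-0.82)² + (1.60)² + (0.99)² + (0.45)² + (-0.23)² + (0.44)² + (-0.57)² + (-1.01)² = 6.0389.
Posterior: Inv-Gamma(7.5 + 9/2, 17.3 + 6.0389/2) = Inv-Gamma(12.00, 20.31945).
E[σ²|data] = β/(α−1) = 20.31945/11.00 = 1.8472.

1.8472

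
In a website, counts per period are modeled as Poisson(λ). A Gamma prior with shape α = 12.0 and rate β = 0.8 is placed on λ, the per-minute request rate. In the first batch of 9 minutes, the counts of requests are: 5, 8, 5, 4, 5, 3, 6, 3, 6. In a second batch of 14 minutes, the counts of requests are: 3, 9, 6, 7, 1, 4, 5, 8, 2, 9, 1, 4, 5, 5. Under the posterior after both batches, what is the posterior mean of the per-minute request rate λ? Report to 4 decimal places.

With a Gamma(shape α, rate β) prior, the Poisson likelihood is conjugate: the posterior is Gamma(α + ΣXᵢ, β + n).
Batch 1: sum of counts S = 45 over n = 9 minutes.
After batch 1: Gamma(α+S, β+n) = Gamma(12.0+45, 0.8+9) = Gamma(57.0, 9.8).
Batch 2: sum of counts S = 69 over n = 14 minutes.
After batch 2: Gamma(α+S, β+n) = Gamma(57.0+69, 9.8+14) = Gamma(126.0, 23.8).
Posterior mean = α/β = 126.0/23.8 = 5.2941.

5.2941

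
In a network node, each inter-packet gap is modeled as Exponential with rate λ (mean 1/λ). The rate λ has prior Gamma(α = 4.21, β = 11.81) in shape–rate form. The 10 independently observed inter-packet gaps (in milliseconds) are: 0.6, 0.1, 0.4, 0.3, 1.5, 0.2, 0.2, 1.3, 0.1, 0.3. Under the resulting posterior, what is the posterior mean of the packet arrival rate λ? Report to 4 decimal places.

0.8453

With a Gamma(shape α, rate β) prior on the exponential rate λ, the posterior after n observations with total T = Σxᵢ is Gamma(α+n, β+T).
Sum of observations T = 5.0 milliseconds; n = 10.
Posterior: Gamma(4.21+10, 11.81+5.0) = Gamma(14.21, 16.81).
Posterior mean of λ = α/β = 14.21/16.81 = 0.8453.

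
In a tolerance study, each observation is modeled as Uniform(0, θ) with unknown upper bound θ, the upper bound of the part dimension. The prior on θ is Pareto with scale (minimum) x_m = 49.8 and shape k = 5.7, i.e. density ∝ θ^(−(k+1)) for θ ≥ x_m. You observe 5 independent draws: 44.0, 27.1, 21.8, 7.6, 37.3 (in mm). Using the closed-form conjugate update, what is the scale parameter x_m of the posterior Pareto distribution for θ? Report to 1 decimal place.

A Pareto(scale x_m, shape k) prior on the upper bound θ of Uniform(0, θ) is conjugate: posterior is Pareto(max(x_m, max xᵢ), k + n).
Sample maximum = 44.0; prior scale x_m = 49.8 → posterior scale = max = 49.8.
Posterior shape = 5.7 + 5 = 10.7.
Posterior scale x_m = 49.8.

49.8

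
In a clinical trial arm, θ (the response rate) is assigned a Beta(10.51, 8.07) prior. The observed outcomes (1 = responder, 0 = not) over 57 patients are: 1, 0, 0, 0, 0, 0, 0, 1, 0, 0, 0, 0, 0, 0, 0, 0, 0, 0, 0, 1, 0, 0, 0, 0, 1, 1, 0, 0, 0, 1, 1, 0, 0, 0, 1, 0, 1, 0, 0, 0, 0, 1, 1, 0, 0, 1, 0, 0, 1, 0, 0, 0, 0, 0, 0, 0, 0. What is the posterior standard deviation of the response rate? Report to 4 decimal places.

The Beta prior is conjugate to a Binomial/Bernoulli likelihood; the update adds successes to α and failures to β.
Posterior: Beta(α+k, β+n−k) = Beta(10.51+13, 8.07+44) = Beta(23.51, 52.07).
Var = αβ/((α+β)²(α+β+1)) = 23.51·52.07/(75.58²·76.58) = 0.00279841; SD = √0.00279841 = 0.0529.

0.0529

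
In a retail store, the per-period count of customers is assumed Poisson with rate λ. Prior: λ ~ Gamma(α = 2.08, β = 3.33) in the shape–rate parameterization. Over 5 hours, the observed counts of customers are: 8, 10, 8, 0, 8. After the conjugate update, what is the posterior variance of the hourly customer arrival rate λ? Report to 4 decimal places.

0.5200

With a Gamma(shape α, rate β) prior, the Poisson likelihood is conjugate: the posterior is Gamma(α + ΣXᵢ, β + n).
Sum of counts S = 34 over n = 5 hours.
Posterior: Gamma(α+S, β+n) = Gamma(2.08+34, 3.33+5) = Gamma(36.08, 8.33).
Var = α/β² = 36.08/8.33² = 0.5200.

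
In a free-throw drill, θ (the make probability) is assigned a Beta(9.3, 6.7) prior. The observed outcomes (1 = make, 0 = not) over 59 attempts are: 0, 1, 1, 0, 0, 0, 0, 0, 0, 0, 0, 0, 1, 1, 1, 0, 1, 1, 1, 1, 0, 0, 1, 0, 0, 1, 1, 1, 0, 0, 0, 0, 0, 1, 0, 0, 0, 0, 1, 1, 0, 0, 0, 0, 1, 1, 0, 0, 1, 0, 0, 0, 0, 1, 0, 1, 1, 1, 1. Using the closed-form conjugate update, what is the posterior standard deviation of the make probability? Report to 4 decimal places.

The Beta prior is conjugate to a Binomial/Bernoulli likelihood; the update adds successes to α and failures to β.
Posterior: Beta(α+k, β+n−k) = Beta(9.3+24, 6.7+35) = Beta(33.3, 41.7).
Var = αβ/((α+β)²(α+β+1)) = 33.3·41.7/(75.0²·76.0) = 0.00324821; SD = √0.00324821 = 0.0570.

0.0570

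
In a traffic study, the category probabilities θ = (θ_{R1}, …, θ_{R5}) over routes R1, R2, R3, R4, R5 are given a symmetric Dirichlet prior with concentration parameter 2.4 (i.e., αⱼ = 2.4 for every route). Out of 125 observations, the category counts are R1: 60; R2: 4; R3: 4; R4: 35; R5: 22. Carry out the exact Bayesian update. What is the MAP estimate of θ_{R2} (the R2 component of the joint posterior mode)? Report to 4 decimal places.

0.0409

The Dirichlet prior is conjugate to the Multinomial likelihood: each posterior αⱼ = prior αⱼ + observed count nⱼ.
Posterior concentration: (62.4, 6.4, 6.4, 37.4, 24.4), total = 137.0.
Joint mode component: (α_{R2}−1)/(Σα−K) = 5.4/132.0 = 0.0409.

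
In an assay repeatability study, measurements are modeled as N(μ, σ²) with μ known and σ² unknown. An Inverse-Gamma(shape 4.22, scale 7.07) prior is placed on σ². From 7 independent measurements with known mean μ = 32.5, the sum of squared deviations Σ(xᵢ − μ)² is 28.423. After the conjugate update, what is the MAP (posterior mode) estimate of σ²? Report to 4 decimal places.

2.4405

With known mean μ and an Inverse-Gamma(α, β) prior on σ², the Normal likelihood is conjugate: posterior is Inv-Gamma(α + n/2, β + Σ(xᵢ−μ)²/2).
Posterior: Inv-Gamma(4.22 + 7/2, 7.07 + 28.423/2) = Inv-Gamma(7.72, 21.2815).
Mode = β/(α+1) = 21.2815/8.72 = 2.4405.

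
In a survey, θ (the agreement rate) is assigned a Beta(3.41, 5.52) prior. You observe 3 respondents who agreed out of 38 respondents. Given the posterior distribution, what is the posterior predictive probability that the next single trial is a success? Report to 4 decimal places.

The Beta prior is conjugate to a Binomial/Bernoulli likelihood; the update adds successes to α and failures to β.
Posterior: Beta(α+k, β+n−k) = Beta(3.41+3, 5.52+35) = Beta(6.41, 40.52).
For a single future Bernoulli trial, P(success | data) = α/(α+β) = 0.1366.

0.1366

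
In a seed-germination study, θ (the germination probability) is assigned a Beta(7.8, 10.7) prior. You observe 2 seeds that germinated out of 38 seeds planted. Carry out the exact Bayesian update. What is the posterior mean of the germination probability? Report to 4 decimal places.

0.1735

The Beta prior is conjugate to a Binomial/Bernoulli likelihood; the update adds successes to α and failures to β.
Posterior: Beta(α+k, β+n−k) = Beta(7.8+2, 10.7+36) = Beta(9.8, 46.7).
Posterior mean = α/(α+β) = 9.8/56.5 = 0.1735.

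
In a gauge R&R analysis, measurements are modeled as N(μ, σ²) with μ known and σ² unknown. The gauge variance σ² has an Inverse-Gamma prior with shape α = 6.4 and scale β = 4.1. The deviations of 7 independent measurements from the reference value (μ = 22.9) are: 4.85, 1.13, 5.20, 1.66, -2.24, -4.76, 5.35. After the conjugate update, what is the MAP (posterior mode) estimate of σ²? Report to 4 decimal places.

5.4630

With known mean μ and an Inverse-Gamma(α, β) prior on σ², the Normal likelihood is conjugate: posterior is Inv-Gamma(α + n/2, β + Σ(xᵢ−μ)²/2).
Σ(xᵢ−μ)² = (4.85)² + (1.13)² + (5.20)² + (1.66)² + (-2.24)² + (-4.76)² + (5.35)² = 110.8927.
Posterior: Inv-Gamma(6.4 + 7/2, 4.1 + 110.8927/2) = Inv-Gamma(9.90, 59.54635).
Mode = β/(α+1) = 59.54635/10.90 = 5.4630.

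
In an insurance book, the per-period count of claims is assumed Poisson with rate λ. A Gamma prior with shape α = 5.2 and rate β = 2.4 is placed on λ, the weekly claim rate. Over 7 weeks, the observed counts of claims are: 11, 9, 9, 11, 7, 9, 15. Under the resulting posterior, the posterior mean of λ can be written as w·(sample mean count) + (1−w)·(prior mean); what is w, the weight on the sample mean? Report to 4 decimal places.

With a Gamma(shape α, rate β) prior, the Poisson likelihood is conjugate: the posterior is Gamma(α + ΣXᵢ, β + n).
Posterior mean = (α₀+S)/(β₀+n) = [n/(β₀+n)]·(S/n) + [β₀/(β₀+n)]·(α₀/β₀), so only n and β₀ enter the weight.
Weight on data w = n/(β₀+n) = 7/(2.4+7) = 7/9.4 = 0.7447.

0.7447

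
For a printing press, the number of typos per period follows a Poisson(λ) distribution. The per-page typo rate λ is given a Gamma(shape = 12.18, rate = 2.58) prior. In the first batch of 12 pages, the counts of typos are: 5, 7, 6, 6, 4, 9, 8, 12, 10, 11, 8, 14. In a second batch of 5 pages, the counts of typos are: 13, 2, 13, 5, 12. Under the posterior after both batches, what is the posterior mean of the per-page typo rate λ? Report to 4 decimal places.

8.0276

With a Gamma(shape α, rate β) prior, the Poisson likelihood is conjugate: the posterior is Gamma(α + ΣXᵢ, β + n).
Batch 1: sum of counts S = 100 over n = 12 pages.
After batch 1: Gamma(α+S, β+n) = Gamma(12.18+100, 2.58+12) = Gamma(112.18, 14.58).
Batch 2: sum of counts S = 45 over n = 5 pages.
After batch 2: Gamma(α+S, β+n) = Gamma(112.18+45, 14.58+5) = Gamma(157.18, 19.58).
Posterior mean = α/β = 157.18/19.58 = 8.0276.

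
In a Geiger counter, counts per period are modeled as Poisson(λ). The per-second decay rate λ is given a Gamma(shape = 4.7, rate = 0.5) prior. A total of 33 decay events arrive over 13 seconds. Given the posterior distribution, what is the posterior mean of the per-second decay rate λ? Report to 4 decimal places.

2.7926

With a Gamma(shape α, rate β) prior, the Poisson likelihood is conjugate: the posterior is Gamma(α + ΣXᵢ, β + n).
Posterior: Gamma(α+S, β+n) = Gamma(4.7+33, 0.5+13) = Gamma(37.7, 13.5).
Posterior mean = α/β = 37.7/13.5 = 2.7926.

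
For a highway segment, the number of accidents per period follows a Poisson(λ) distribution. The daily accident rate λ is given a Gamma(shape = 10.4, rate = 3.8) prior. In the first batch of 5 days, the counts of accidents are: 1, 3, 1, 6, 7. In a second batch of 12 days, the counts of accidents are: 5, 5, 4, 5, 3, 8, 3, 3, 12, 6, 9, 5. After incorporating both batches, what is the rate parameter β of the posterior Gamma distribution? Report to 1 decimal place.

20.8

With a Gamma(shape α, rate β) prior, the Poisson likelihood is conjugate: the posterior is Gamma(α + ΣXᵢ, β + n).
Batch 1: sum of counts S = 18 over n = 5 days.
After batch 1: Gamma(α+S, β+n) = Gamma(10.4+18, 3.8+5) = Gamma(28.4, 8.8).
Batch 2: sum of counts S = 68 over n = 12 days.
After batch 2: Gamma(α+S, β+n) = Gamma(28.4+68, 8.8+12) = Gamma(96.4, 20.8).
Posterior β = 20.8.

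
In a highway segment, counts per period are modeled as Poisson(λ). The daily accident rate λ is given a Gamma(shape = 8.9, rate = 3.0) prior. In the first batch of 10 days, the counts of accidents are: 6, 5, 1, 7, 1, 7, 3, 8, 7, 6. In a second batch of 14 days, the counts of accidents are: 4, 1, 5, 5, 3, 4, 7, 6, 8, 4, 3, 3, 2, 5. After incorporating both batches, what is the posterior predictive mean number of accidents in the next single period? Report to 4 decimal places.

4.4407

With a Gamma(shape α, rate β) prior, the Poisson likelihood is conjugate: the posterior is Gamma(α + ΣXᵢ, β + n).
Batch 1: sum of counts S = 51 over n = 10 days.
After batch 1: Gamma(α+S, β+n) = Gamma(8.9+51, 3.0+10) = Gamma(59.9, 13.0).
Batch 2: sum of counts S = 60 over n = 14 days.
After batch 2: Gamma(α+S, β+n) = Gamma(59.9+60, 13.0+14) = Gamma(119.9, 27.0).
The predictive distribution for one future period is NegBinom with mean α/β = 4.4407.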